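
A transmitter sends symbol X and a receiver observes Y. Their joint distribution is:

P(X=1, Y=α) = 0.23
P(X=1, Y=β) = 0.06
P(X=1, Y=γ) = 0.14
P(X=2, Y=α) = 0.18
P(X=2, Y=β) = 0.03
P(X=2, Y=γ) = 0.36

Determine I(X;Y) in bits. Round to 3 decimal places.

0.070 bits

Marginals: p(X) = (0.4300, 0.5700), p(Y) = (0.4100, 0.0900, 0.5000).
I(X;Y) = Σ p(x,y)·log₂[p(x,y)/(p(x)p(y))].
  (1,α): 0.23·log₂(1.3046) = 0.0882
  (1,β): 0.06·log₂(1.5504) = 0.0380
  (1,γ): 0.14·log₂(0.6512) = -0.0866
  (2,α): 0.18·log₂(0.7702) = -0.0678
  (2,β): 0.03·log₂(0.5848) = -0.0232
  (2,γ): 0.36·log₂(1.2632) = 0.1213
Sum = 0.070 bits.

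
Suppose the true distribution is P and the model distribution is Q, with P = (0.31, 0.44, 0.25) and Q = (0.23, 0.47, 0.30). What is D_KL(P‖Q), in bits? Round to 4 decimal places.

D(P‖Q) = Σ p·log₂(p/q).
  0.31·log₂(0.31/0.23) = 0.13350
  0.44·log₂(0.44/0.47) = -0.04187
  0.25·log₂(0.25/0.30) = -0.06576
D(P‖Q) = 0.0259 bits.

0.0259 bits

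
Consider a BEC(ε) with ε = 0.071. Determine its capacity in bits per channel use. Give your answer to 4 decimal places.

0.9290 bits

Binary erasure channel: capacity C = 1 − ε.
C = 1 − 0.071 = 0.9290 bits per channel use.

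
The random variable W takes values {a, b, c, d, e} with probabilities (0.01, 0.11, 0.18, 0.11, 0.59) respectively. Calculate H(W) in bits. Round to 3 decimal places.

1.661 bits

H(W) = −Σ p·log₂ p.
  −(0.01)·log₂(0.01) = 0.0664
  −(0.11)·log₂(0.11) = 0.3503
  −(0.18)·log₂(0.18) = 0.4453
  −(0.11)·log₂(0.11) = 0.3503
  −(0.59)·log₂(0.59) = 0.4491
Sum: 0.0664 + 0.3503 + 0.4453 + 0.3503 + 0.4491 = 1.661 bits.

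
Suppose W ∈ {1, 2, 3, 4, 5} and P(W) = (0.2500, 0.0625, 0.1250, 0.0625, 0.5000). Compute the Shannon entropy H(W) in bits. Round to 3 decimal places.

1.875 bits

H(W) = −Σ p·log₂ p.
  −(0.2500)·log₂(0.2500) = 0.5000
  −(0.0625)·log₂(0.0625) = 0.2500
  −(0.1250)·log₂(0.1250) = 0.3750
  −(0.0625)·log₂(0.0625) = 0.2500
  −(0.5000)·log₂(0.5000) = 0.5000
Sum: 0.5000 + 0.2500 + 0.3750 + 0.2500 + 0.5000 = 1.875 bits.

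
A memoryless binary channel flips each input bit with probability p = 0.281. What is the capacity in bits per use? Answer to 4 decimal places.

0.1432 bits

Binary symmetric channel: C = 1 − h₂(ε) where h₂ is the binary entropy function.
h₂(0.281) = −0.281·log₂0.281 − 0.719·log₂0.719 = 0.8568.
C = 1 − 0.8568 = 0.1432 bits per channel use.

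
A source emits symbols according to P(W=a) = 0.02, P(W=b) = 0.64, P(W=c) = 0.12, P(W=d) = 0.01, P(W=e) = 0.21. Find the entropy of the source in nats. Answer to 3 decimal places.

H(W) = −Σ p·ln p.
  −(0.02)·ln(0.02) = 0.0782
  −(0.64)·ln(0.64) = 0.2856
  −(0.12)·ln(0.12) = 0.2544
  −(0.01)·ln(0.01) = 0.0461
  −(0.21)·ln(0.21) = 0.3277
Sum: 0.0782 + 0.2856 + 0.2544 + 0.0461 + 0.3277 = 0.992 nats.

0.992 nats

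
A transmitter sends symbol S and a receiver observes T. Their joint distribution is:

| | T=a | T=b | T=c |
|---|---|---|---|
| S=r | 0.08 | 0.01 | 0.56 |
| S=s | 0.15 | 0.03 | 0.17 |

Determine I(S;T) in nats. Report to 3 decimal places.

0.080 nats

Marginals: p(S) = (0.6500, 0.3500), p(T) = (0.2300, 0.0400, 0.7300).
I(S;T) = Σ p(x,y)·ln[p(x,y)/(p(x)p(y))].
  (r,a): 0.08·ln(0.5351) = -0.0500
  (r,b): 0.01·ln(0.3846) = -0.0096
  (r,c): 0.56·ln(1.1802) = 0.0928
  (s,a): 0.15·ln(1.8634) = 0.0934
  (s,b): 0.03·ln(2.1429) = 0.0229
  (s,c): 0.17·ln(0.6654) = -0.0693
Sum = 0.080 nats.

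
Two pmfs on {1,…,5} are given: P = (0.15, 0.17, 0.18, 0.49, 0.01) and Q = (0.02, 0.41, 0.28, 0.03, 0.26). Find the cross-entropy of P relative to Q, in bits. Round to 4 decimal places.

H(P,Q) = −Σ p·log₂ q.
  −0.15·log₂(0.02) = 0.84658
  −0.17·log₂(0.41) = 0.21867
  −0.18·log₂(0.28) = 0.33057
  −0.49·log₂(0.03) = 2.47886
  −0.01·log₂(0.26) = 0.01943
H(P,Q) = 3.8941 bits.

3.8941 bits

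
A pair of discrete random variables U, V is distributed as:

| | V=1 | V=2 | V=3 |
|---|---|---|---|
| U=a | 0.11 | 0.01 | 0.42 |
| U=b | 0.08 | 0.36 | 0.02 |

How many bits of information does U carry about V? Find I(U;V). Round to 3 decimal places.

0.625 bits

Marginals: p(U) = (0.5400, 0.4600), p(V) = (0.1900, 0.3700, 0.4400).
I(U;V) = Σ p(x,y)·log₂[p(x,y)/(p(x)p(y))].
  (a,1): 0.11·log₂(1.0721) = 0.0111
  (a,2): 0.01·log₂(0.0501) = -0.0432
  (a,3): 0.42·log₂(1.7677) = 0.3452
  (b,1): 0.08·log₂(0.9153) = -0.0102
  (b,2): 0.36·log₂(2.1152) = 0.3891
  (b,3): 0.02·log₂(0.0988) = -0.0668
Sum = 0.625 bits.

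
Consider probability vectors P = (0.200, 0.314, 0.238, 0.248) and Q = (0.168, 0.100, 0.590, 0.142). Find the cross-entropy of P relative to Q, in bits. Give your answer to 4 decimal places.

2.4373 bits

H(P,Q) = −Σ p·log₂ q.
  −0.200·log₂(0.168) = 0.51469
  −0.314·log₂(0.100) = 1.04309
  −0.238·log₂(0.590) = 0.18117
  −0.248·log₂(0.142) = 0.69838
H(P,Q) = 2.4373 bits.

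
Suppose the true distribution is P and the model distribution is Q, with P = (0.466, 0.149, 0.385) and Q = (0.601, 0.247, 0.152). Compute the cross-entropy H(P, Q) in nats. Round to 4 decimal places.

1.1709 nats

H(P,Q) = −Σ p·ln q.
  −0.466·ln(0.601) = 0.23727
  −0.149·ln(0.247) = 0.20836
  −0.385·ln(0.152) = 0.72529
H(P,Q) = 1.1709 nats.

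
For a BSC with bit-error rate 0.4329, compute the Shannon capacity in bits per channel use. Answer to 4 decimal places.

0.0130 bits

Binary symmetric channel: C = 1 − h₂(ε) where h₂ is the binary entropy function.
h₂(0.4329) = −0.4329·log₂0.4329 − 0.5671·log₂0.5671 = 0.9870.
C = 1 − 0.9870 = 0.0130 bits per channel use.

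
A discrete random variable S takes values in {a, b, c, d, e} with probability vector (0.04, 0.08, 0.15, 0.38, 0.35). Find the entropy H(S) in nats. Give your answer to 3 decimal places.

H(S) = −Σ p·ln p.
  −(0.04)·ln(0.04) = 0.1288
  −(0.08)·ln(0.08) = 0.2021
  −(0.15)·ln(0.15) = 0.2846
  −(0.38)·ln(0.38) = 0.3677
  −(0.35)·ln(0.35) = 0.3674
Sum: 0.1288 + 0.2021 + 0.2846 + 0.3677 + 0.3674 = 1.351 nats.

1.351 nats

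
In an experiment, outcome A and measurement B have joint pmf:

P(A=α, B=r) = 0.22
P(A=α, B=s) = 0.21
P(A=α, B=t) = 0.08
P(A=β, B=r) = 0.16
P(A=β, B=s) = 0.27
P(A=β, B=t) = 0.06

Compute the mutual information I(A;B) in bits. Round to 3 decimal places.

0.014 bits

Marginals: p(A) = (0.5100, 0.4900), p(B) = (0.3800, 0.4800, 0.1400).
I(A;B) = Σ p(x,y)·log₂[p(x,y)/(p(x)p(y))].
  (α,r): 0.22·log₂(1.1352) = 0.0402
  (α,s): 0.21·log₂(0.8578) = -0.0465
  (α,t): 0.08·log₂(1.1204) = 0.0131
  (β,r): 0.16·log₂(0.8593) = -0.0350
  (β,s): 0.27·log₂(1.1480) = 0.0537
  (β,t): 0.06·log₂(0.8746) = -0.0116
Sum = 0.014 bits.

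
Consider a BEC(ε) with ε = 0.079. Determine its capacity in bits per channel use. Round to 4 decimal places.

0.9210 bits

Binary erasure channel: capacity C = 1 − ε.
C = 1 − 0.079 = 0.9210 bits per channel use.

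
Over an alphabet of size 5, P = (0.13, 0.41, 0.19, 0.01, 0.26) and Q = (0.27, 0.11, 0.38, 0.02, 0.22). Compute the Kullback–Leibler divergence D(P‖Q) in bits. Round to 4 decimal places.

0.5038 bits

D(P‖Q) = Σ p·log₂(p/q).
  0.13·log₂(0.13/0.27) = -0.13708
  0.41·log₂(0.41/0.11) = 0.77823
  0.19·log₂(0.19/0.38) = -0.19000
  0.01·log₂(0.01/0.02) = -0.01000
  0.26·log₂(0.26/0.22) = 0.06266
D(P‖Q) = 0.5038 bits.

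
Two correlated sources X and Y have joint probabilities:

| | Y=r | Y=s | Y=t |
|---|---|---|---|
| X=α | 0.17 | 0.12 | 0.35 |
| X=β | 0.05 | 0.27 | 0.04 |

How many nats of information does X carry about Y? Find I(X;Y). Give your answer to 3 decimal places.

0.166 nats

Marginals: p(X) = (0.6400, 0.3600), p(Y) = (0.2200, 0.3900, 0.3900).
I(X;Y) = H(X) + H(Y) − H(X,Y).
H(X) = 0.6534, H(Y) = 1.0676, H(X,Y) = 1.5552.
I(X;Y) = 0.6534 + 1.0676 − 1.5552 = 0.166 nats.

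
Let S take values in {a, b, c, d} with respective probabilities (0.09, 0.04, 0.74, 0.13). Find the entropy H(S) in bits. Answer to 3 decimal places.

H(S) = −Σ p·log₂ p.
  −(0.09)·log₂(0.09) = 0.3127
  −(0.04)·log₂(0.04) = 0.1858
  −(0.74)·log₂(0.74) = 0.3215
  −(0.13)·log₂(0.13) = 0.3826
Sum: 0.3127 + 0.1858 + 0.3215 + 0.3826 = 1.203 bits.

1.203 bits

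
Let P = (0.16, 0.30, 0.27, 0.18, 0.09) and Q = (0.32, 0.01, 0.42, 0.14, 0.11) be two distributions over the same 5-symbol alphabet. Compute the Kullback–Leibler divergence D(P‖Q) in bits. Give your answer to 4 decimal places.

1.1792 bits

D(P‖Q) = Σ p·log₂(p/q).
  0.16·log₂(0.16/0.32) = -0.16000
  0.30·log₂(0.30/0.01) = 1.47207
  0.27·log₂(0.27/0.42) = -0.17211
  0.18·log₂(0.18/0.14) = 0.06526
  0.09·log₂(0.09/0.11) = -0.02606
D(P‖Q) = 1.1792 bits.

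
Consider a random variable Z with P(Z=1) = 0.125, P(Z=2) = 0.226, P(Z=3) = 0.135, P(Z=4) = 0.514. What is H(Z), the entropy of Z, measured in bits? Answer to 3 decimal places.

H(Z) = −Σ p·log₂ p.
  −(0.125)·log₂(0.125) = 0.3750
  −(0.226)·log₂(0.226) = 0.4849
  −(0.135)·log₂(0.135) = 0.3900
  −(0.514)·log₂(0.514) = 0.4935
Sum: 0.3750 + 0.4849 + 0.3900 + 0.4935 = 1.743 bits.

1.743 bits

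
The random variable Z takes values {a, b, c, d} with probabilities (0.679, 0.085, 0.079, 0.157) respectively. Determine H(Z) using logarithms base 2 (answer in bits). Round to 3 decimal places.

H(Z) = −Σ p·log₂ p.
  −(0.679)·log₂(0.679) = 0.3792
  −(0.085)·log₂(0.085) = 0.3023
  −(0.079)·log₂(0.079) = 0.2893
  −(0.157)·log₂(0.157) = 0.4194
Sum: 0.3792 + 0.3023 + 0.2893 + 0.4194 = 1.390 bits.

1.390 bits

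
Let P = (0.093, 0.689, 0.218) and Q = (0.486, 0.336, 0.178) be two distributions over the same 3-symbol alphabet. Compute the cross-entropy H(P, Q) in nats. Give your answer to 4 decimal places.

1.1948 nats

H(P,Q) = −Σ p·ln q.
  −0.093·ln(0.486) = 0.06710
  −0.689·ln(0.336) = 0.75145
  −0.218·ln(0.178) = 0.37626
H(P,Q) = 1.1948 nats.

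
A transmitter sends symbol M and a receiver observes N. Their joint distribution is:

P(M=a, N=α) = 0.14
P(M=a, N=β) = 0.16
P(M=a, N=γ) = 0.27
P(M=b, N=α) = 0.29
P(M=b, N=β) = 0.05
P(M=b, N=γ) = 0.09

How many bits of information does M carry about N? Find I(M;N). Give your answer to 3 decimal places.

0.136 bits

Marginals: p(M) = (0.5700, 0.4300), p(N) = (0.4300, 0.2100, 0.3600).
I(M;N) = Σ p(x,y)·log₂[p(x,y)/(p(x)p(y))].
  (a,α): 0.14·log₂(0.5712) = -0.1131
  (a,β): 0.16·log₂(1.3367) = 0.0670
  (a,γ): 0.27·log₂(1.3158) = 0.1069
  (b,α): 0.29·log₂(1.5684) = 0.1883
  (b,β): 0.05·log₂(0.5537) = -0.0426
  (b,γ): 0.09·log₂(0.5814) = -0.0704
Sum = 0.136 bits.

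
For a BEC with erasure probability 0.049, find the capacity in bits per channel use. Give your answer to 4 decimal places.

Binary erasure channel: capacity C = 1 − ε.
C = 1 − 0.049 = 0.9510 bits per channel use.

0.9510 bits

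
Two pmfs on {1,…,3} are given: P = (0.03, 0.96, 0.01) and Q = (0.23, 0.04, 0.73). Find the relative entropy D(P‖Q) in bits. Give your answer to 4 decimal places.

4.2515 bits

D(P‖Q) = Σ p·log₂(p/q).
  0.03·log₂(0.03/0.23) = -0.08816
  0.96·log₂(0.96/0.04) = 4.40156
  0.01·log₂(0.01/0.73) = -0.06190
D(P‖Q) = 4.2515 bits.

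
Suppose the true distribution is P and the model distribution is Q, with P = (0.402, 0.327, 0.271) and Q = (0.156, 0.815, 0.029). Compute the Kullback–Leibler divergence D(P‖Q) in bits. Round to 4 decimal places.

0.9919 bits

D(P‖Q) = Σ p·log₂(p/q).
  0.402·log₂(0.402/0.156) = 0.54899
  0.327·log₂(0.327/0.815) = -0.43083
  0.271·log₂(0.271/0.029) = 0.87375
D(P‖Q) = 0.9919 bits.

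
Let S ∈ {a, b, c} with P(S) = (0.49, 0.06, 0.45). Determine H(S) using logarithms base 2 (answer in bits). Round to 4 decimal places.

1.2662 bits

H(S) = −Σ p·log₂ p.
  −(0.49)·log₂(0.49) = 0.50428
  −(0.06)·log₂(0.06) = 0.24353
  −(0.45)·log₂(0.45) = 0.51840
Sum: 0.50428 + 0.24353 + 0.51840 = 1.2662 bits.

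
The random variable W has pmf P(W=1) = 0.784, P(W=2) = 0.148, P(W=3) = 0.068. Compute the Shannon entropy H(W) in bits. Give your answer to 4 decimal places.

0.9469 bits

H(W) = −Σ p·log₂ p.
  −(0.784)·log₂(0.784) = 0.27524
  −(0.148)·log₂(0.148) = 0.40794
  −(0.068)·log₂(0.068) = 0.26373
Sum: 0.27524 + 0.40794 + 0.26373 = 0.9469 bits.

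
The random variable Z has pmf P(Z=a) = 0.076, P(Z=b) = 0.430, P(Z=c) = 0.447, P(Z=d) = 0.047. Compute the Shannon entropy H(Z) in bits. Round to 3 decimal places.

1.533 bits

H(Z) = −Σ p·log₂ p.
  −(0.076)·log₂(0.076) = 0.2826
  −(0.430)·log₂(0.430) = 0.5236
  −(0.447)·log₂(0.447) = 0.5193
  −(0.047)·log₂(0.047) = 0.2073
Sum: 0.2826 + 0.5236 + 0.5193 + 0.2073 = 1.533 bits.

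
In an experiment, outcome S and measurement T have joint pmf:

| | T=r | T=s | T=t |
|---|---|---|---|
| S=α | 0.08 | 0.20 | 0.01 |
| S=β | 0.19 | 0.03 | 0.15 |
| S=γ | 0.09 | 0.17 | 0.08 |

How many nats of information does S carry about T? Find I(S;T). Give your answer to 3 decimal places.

0.175 nats

Marginals: p(S) = (0.2900, 0.3700, 0.3400), p(T) = (0.3600, 0.4000, 0.2400).
I(S;T) = Σ p(x,y)·ln[p(x,y)/(p(x)p(y))].
  (α,r): 0.08·ln(0.7663) = -0.0213
  (α,s): 0.20·ln(1.7241) = 0.1089
  (α,t): 0.01·ln(0.1437) = -0.0194
  (β,r): 0.19·ln(1.4264) = 0.0675
  (β,s): 0.03·ln(0.2027) = -0.0479
  (β,t): 0.15·ln(1.6892) = 0.0786
  (γ,r): 0.09·ln(0.7353) = -0.0277
  (γ,s): 0.17·ln(1.2500) = 0.0379
  (γ,t): 0.08·ln(0.9804) = -0.0016
Sum = 0.175 nats.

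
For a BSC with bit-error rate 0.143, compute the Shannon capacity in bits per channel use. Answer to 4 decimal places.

0.4080 bits

Binary symmetric channel: C = 1 − h₂(ε) where h₂ is the binary entropy function.
h₂(0.143) = −0.143·log₂0.143 − 0.857·log₂0.857 = 0.5920.
C = 1 − 0.5920 = 0.4080 bits per channel use.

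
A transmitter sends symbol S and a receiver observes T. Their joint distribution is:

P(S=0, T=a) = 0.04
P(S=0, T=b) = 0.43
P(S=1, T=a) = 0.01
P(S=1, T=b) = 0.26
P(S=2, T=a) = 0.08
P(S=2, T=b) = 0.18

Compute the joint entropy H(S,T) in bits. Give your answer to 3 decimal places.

2.018 bits

H(S,T) = −Σ p(x,y)·log₂ p(x,y) over all 6 cells.
  cell (0,a): −0.04·log₂0.04 = 0.1858
  cell (0,b): −0.43·log₂0.43 = 0.5236
  cell (1,a): −0.01·log₂0.01 = 0.0664
  cell (1,b): −0.26·log₂0.26 = 0.5053
  cell (2,a): −0.08·log₂0.08 = 0.2915
  cell (2,b): −0.18·log₂0.18 = 0.4453
Sum = 2.018 bits.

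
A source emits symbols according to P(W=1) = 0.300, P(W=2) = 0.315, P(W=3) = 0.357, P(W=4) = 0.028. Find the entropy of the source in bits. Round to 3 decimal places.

H(W) = −Σ p·log₂ p.
  −(0.300)·log₂(0.300) = 0.5211
  −(0.315)·log₂(0.315) = 0.5250
  −(0.357)·log₂(0.357) = 0.5305
  −(0.028)·log₂(0.028) = 0.1444
Sum: 0.5211 + 0.5250 + 0.5305 + 0.1444 = 1.721 bits.

1.721 bits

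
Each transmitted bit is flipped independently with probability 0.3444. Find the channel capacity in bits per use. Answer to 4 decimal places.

Binary symmetric channel: C = 1 − h₂(ε) where h₂ is the binary entropy function.
h₂(0.3444) = −0.3444·log₂0.3444 − 0.6556·log₂0.6556 = 0.9290.
C = 1 − 0.9290 = 0.0710 bits per channel use.

0.0710 bits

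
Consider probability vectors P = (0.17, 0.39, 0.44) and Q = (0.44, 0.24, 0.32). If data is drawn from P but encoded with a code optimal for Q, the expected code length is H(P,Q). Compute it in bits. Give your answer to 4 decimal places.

H(P,Q) = −Σ p·log₂ q.
  −0.17·log₂(0.44) = 0.20135
  −0.39·log₂(0.24) = 0.80297
  −0.44·log₂(0.32) = 0.72330
H(P,Q) = 1.7276 bits.

1.7276 bits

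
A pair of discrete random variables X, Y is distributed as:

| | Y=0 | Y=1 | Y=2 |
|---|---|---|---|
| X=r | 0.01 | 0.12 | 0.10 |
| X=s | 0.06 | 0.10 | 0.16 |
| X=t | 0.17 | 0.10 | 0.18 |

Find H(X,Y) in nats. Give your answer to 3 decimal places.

2.063 nats

H(X,Y) = −Σ p(x,y)·ln p(x,y) over all 9 cells.
  cell (r,0): −0.01·ln0.01 = 0.0461
  cell (r,1): −0.12·ln0.12 = 0.2544
  cell (r,2): −0.10·ln0.10 = 0.2303
  cell (s,0): −0.06·ln0.06 = 0.1688
  cell (s,1): −0.10·ln0.10 = 0.2303
  cell (s,2): −0.16·ln0.16 = 0.2932
  cell (t,0): −0.17·ln0.17 = 0.3012
  cell (t,1): −0.10·ln0.10 = 0.2303
  cell (t,2): −0.18·ln0.18 = 0.3087
Sum = 2.063 nats.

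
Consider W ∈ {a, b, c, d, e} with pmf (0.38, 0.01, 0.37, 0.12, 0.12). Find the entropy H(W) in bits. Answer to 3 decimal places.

H(W) = −Σ p·log₂ p.
  −(0.38)·log₂(0.38) = 0.5305
  −(0.01)·log₂(0.01) = 0.0664
  −(0.37)·log₂(0.37) = 0.5307
  −(0.12)·log₂(0.12) = 0.3671
  −(0.12)·log₂(0.12) = 0.3671
Sum: 0.5305 + 0.0664 + 0.5307 + 0.3671 + 0.3671 = 1.862 bits.

1.862 bits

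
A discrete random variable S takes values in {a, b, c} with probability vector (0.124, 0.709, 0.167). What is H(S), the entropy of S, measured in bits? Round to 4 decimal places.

H(S) = −Σ p·log₂ p.
  −(0.124)·log₂(0.124) = 0.37344
  −(0.709)·log₂(0.709) = 0.35177
  −(0.167)·log₂(0.167) = 0.43121
Sum: 0.37344 + 0.35177 + 0.43121 = 1.1564 bits.

1.1564 bits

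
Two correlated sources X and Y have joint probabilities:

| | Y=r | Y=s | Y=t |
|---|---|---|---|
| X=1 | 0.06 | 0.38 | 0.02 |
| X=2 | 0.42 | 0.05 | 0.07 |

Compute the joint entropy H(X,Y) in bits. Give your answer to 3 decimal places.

H(X,Y) = −Σ p(x,y)·log₂ p(x,y) over all 6 cells.
  cell (1,r): −0.06·log₂0.06 = 0.2435
  cell (1,s): −0.38·log₂0.38 = 0.5305
  cell (1,t): −0.02·log₂0.02 = 0.1129
  cell (2,r): −0.42·log₂0.42 = 0.5256
  cell (2,s): −0.05·log₂0.05 = 0.2161
  cell (2,t): −0.07·log₂0.07 = 0.2686
Sum = 1.897 bits.

1.897 bits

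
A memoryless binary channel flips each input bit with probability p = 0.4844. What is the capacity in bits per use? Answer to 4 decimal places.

Binary symmetric channel: C = 1 − h₂(ε) where h₂ is the binary entropy function.
h₂(0.4844) = −0.4844·log₂0.4844 − 0.5156·log₂0.5156 = 0.9993.
C = 1 − 0.9993 = 0.0007 bits per channel use.

0.0007 bits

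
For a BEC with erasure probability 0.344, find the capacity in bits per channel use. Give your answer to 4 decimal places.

0.6560 bits

Binary erasure channel: capacity C = 1 − ε.
C = 1 − 0.344 = 0.6560 bits per channel use.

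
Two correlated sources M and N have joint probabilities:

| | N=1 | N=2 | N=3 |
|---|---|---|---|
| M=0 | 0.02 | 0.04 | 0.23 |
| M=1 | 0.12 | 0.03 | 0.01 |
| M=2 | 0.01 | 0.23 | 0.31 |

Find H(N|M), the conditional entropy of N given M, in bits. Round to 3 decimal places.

Chain rule: H(N|M) = H(M,N) − H(M).
Marginals: p(M) = (0.2900, 0.1600, 0.5500), p(N) = (0.1500, 0.3000, 0.5500).
H(M,N) = 2.4495 bits; H(M) = 1.4153 bits.
H(N|M) = 2.4495 − 1.4153 = 1.034 bits.

1.034 bits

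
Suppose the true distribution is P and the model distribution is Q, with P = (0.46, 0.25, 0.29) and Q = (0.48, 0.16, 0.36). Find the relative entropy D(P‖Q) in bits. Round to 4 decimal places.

0.0423 bits

D(P‖Q) = Σ p·log₂(p/q).
  0.46·log₂(0.46/0.48) = -0.02824
  0.25·log₂(0.25/0.16) = 0.16096
  0.29·log₂(0.29/0.36) = -0.09046
D(P‖Q) = 0.0423 bits.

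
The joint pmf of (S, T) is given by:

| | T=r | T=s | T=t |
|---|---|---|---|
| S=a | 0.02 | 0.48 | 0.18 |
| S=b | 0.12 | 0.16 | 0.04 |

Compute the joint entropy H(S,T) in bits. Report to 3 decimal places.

2.042 bits

H(S,T) = −Σ p(x,y)·log₂ p(x,y) over all 6 cells.
  cell (a,r): −0.02·log₂0.02 = 0.1129
  cell (a,s): −0.48·log₂0.48 = 0.5083
  cell (a,t): −0.18·log₂0.18 = 0.4453
  cell (b,r): −0.12·log₂0.12 = 0.3671
  cell (b,s): −0.16·log₂0.16 = 0.4230
  cell (b,t): −0.04·log₂0.04 = 0.1858
Sum = 2.042 bits.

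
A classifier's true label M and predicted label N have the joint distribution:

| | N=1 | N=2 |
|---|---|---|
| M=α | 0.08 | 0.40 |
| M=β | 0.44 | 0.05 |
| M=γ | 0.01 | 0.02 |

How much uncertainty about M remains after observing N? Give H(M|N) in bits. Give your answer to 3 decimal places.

0.739 bits

Marginals: p(M) = (0.4800, 0.4900, 0.0300), p(N) = (0.5300, 0.4700).
H(M|N) = Σ p(N) · H(M|N=·).
  N=1: p=0.5300, H(M|N=1) = 0.7427
  N=2: p=0.4700, H(M|N=2) = 0.7357
Weighted sum = 0.739 bits.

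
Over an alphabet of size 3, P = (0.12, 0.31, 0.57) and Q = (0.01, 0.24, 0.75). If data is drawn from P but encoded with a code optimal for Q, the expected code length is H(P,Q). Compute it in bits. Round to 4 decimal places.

H(P,Q) = −Σ p·log₂ q.
  −0.12·log₂(0.01) = 0.79726
  −0.31·log₂(0.24) = 0.63826
  −0.57·log₂(0.75) = 0.23657
H(P,Q) = 1.6721 bits.

1.6721 bits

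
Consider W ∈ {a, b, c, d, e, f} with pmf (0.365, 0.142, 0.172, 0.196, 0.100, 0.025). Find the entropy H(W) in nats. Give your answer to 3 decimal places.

H(W) = −Σ p·ln p.
  −(0.365)·ln(0.365) = 0.3679
  −(0.142)·ln(0.142) = 0.2772
  −(0.172)·ln(0.172) = 0.3028
  −(0.196)·ln(0.196) = 0.3194
  −(0.100)·ln(0.100) = 0.2303
  −(0.025)·ln(0.025) = 0.0922
Sum: 0.3679 + 0.2772 + 0.3028 + 0.3194 + 0.2303 + 0.0922 = 1.590 nats.

1.590 nats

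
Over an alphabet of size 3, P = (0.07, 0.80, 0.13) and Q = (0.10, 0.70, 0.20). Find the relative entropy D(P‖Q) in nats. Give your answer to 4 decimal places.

0.0259 nats

D(P‖Q) = Σ p·ln(p/q).
  0.07·ln(0.07/0.10) = -0.02497
  0.80·ln(0.80/0.70) = 0.10683
  0.13·ln(0.13/0.20) = -0.05600
D(P‖Q) = 0.0259 nats.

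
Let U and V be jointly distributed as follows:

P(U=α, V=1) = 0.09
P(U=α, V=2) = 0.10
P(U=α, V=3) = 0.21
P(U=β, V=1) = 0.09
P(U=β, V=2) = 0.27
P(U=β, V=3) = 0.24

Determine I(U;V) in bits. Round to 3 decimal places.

0.031 bits

Marginals: p(U) = (0.4000, 0.6000), p(V) = (0.1800, 0.3700, 0.4500).
I(U;V) = Σ p(x,y)·log₂[p(x,y)/(p(x)p(y))].
  (α,1): 0.09·log₂(1.2500) = 0.0290
  (α,2): 0.10·log₂(0.6757) = -0.0566
  (α,3): 0.21·log₂(1.1667) = 0.0467
  (β,1): 0.09·log₂(0.8333) = -0.0237
  (β,2): 0.27·log₂(1.2162) = 0.0762
  (β,3): 0.24·log₂(0.8889) = -0.0408
Sum = 0.031 bits.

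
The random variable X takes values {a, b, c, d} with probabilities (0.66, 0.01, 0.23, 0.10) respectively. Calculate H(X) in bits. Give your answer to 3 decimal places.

1.282 bits

H(X) = −Σ p·log₂ p.
  −(0.66)·log₂(0.66) = 0.3956
  −(0.01)·log₂(0.01) = 0.0664
  −(0.23)·log₂(0.23) = 0.4877
  −(0.10)·log₂(0.10) = 0.3322
Sum: 0.3956 + 0.0664 + 0.4877 + 0.3322 = 1.282 bits.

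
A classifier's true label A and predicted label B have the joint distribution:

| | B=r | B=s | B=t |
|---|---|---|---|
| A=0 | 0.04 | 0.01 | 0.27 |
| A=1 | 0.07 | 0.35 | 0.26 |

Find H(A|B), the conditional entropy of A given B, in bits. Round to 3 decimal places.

0.700 bits

Marginals: p(A) = (0.3200, 0.6800), p(B) = (0.1100, 0.3600, 0.5300).
H(A|B) = Σ p(B) · H(A|B=·).
  B=r: p=0.1100, H(A|B=r) = 0.9457
  B=s: p=0.3600, H(A|B=s) = 0.1831
  B=t: p=0.5300, H(A|B=t) = 0.9997
Weighted sum = 0.700 bits.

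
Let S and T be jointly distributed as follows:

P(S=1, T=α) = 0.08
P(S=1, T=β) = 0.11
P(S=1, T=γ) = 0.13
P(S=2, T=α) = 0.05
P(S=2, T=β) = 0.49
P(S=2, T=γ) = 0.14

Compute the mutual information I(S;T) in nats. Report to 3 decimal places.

0.067 nats

Marginals: p(S) = (0.3200, 0.6800), p(T) = (0.1300, 0.6000, 0.2700).
I(S;T) = Σ p(x,y)·ln[p(x,y)/(p(x)p(y))].
  (1,α): 0.08·ln(1.9231) = 0.0523
  (1,β): 0.11·ln(0.5729) = -0.0613
  (1,γ): 0.13·ln(1.5046) = 0.0531
  (2,α): 0.05·ln(0.5656) = -0.0285
  (2,β): 0.49·ln(1.2010) = 0.0897
  (2,γ): 0.14·ln(0.7625) = -0.0380
Sum = 0.067 nats.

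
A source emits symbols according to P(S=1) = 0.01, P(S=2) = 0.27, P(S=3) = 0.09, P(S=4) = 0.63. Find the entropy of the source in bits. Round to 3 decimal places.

1.309 bits

H(S) = −Σ p·log₂ p.
  −(0.01)·log₂(0.01) = 0.0664
  −(0.27)·log₂(0.27) = 0.5100
  −(0.09)·log₂(0.09) = 0.3127
  −(0.63)·log₂(0.63) = 0.4199
Sum: 0.0664 + 0.5100 + 0.3127 + 0.4199 = 1.309 bits.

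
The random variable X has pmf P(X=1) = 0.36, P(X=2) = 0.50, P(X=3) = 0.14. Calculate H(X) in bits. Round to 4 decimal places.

H(X) = −Σ p·log₂ p.
  −(0.36)·log₂(0.36) = 0.53062
  −(0.50)·log₂(0.50) = 0.50000
  −(0.14)·log₂(0.14) = 0.39711
Sum: 0.53062 + 0.50000 + 0.39711 = 1.4277 bits.

1.4277 bits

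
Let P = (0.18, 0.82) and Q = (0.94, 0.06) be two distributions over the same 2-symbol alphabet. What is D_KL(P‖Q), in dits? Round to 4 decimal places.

0.8020 dits

D(P‖Q) = Σ p·log₁₀(p/q).
  0.18·log₁₀(0.18/0.94) = -0.12921
  0.82·log₁₀(0.82/0.06) = 0.93124
D(P‖Q) = 0.8020 dits.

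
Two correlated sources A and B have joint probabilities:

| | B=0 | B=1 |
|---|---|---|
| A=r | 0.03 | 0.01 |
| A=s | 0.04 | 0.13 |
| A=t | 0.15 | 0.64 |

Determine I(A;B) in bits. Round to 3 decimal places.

0.040 bits

Marginals: p(A) = (0.0400, 0.1700, 0.7900), p(B) = (0.2200, 0.7800).
I(A;B) = Σ p(x,y)·log₂[p(x,y)/(p(x)p(y))].
  (r,0): 0.03·log₂(3.4091) = 0.0531
  (r,1): 0.01·log₂(0.3205) = -0.0164
  (s,0): 0.04·log₂(1.0695) = 0.0039
  (s,1): 0.13·log₂(0.9804) = -0.0037
  (t,0): 0.15·log₂(0.8631) = -0.0319
  (t,1): 0.64·log₂(1.0386) = 0.0350
Sum = 0.040 bits.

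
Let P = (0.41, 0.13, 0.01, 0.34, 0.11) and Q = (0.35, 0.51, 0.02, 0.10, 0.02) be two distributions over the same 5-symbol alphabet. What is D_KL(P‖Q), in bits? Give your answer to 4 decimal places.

D(P‖Q) = Σ p·log₂(p/q).
  0.41·log₂(0.41/0.35) = 0.09359
  0.13·log₂(0.13/0.51) = -0.25636
  0.01·log₂(0.01/0.02) = -0.01000
  0.34·log₂(0.34/0.10) = 0.60028
  0.11·log₂(0.11/0.02) = 0.27054
D(P‖Q) = 0.6981 bits.

0.6981 bits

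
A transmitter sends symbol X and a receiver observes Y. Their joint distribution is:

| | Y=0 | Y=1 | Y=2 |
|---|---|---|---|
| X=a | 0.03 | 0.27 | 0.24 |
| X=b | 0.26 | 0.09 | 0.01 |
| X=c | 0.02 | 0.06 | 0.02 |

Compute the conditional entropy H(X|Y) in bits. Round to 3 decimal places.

Chain rule: H(X|Y) = H(X,Y) − H(Y).
Marginals: p(X) = (0.5400, 0.3600, 0.1000), p(Y) = (0.3100, 0.4200, 0.2700).
H(X,Y) = 2.5096 bits; H(Y) = 1.5595 bits.
H(X|Y) = 2.5096 − 1.5595 = 0.950 bits.

0.950 bits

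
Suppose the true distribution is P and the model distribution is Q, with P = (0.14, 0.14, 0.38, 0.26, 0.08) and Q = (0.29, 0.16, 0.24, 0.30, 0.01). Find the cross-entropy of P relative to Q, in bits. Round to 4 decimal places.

2.3857 bits

H(P,Q) = −Σ p·log₂ q.
  −0.14·log₂(0.29) = 0.25002
  −0.14·log₂(0.16) = 0.37014
  −0.38·log₂(0.24) = 0.78238
  −0.26·log₂(0.30) = 0.45161
  −0.08·log₂(0.01) = 0.53151
H(P,Q) = 2.3857 bits.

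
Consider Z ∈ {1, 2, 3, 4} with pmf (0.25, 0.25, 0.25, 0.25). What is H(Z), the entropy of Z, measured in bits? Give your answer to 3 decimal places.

H(Z) = −Σ p·log₂ p.
  −(0.25)·log₂(0.25) = 0.5000
  −(0.25)·log₂(0.25) = 0.5000
  −(0.25)·log₂(0.25) = 0.5000
  −(0.25)·log₂(0.25) = 0.5000
Sum: 0.5000 + 0.5000 + 0.5000 + 0.5000 = 2.000 bits.

2.000 bits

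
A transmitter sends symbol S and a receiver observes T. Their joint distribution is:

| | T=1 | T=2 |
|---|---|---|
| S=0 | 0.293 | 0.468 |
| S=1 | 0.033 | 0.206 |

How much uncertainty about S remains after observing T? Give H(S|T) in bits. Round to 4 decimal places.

0.7527 bits

Marginals: p(S) = (0.7610, 0.2390), p(T) = (0.3260, 0.6740).
H(S|T) = Σ p(T) · H(S|T=·).
  T=1: p=0.3260, H(S|T=1) = 0.4729
  T=2: p=0.6740, H(S|T=2) = 0.8881
Weighted sum = 0.7527 bits.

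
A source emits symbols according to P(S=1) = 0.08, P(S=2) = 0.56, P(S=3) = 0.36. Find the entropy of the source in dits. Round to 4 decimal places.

H(S) = −Σ p·log₁₀ p.
  −(0.08)·log₁₀(0.08) = 0.08775
  −(0.56)·log₁₀(0.56) = 0.14101
  −(0.36)·log₁₀(0.36) = 0.15973
Sum: 0.08775 + 0.14101 + 0.15973 = 0.3885 dits.

0.3885 dits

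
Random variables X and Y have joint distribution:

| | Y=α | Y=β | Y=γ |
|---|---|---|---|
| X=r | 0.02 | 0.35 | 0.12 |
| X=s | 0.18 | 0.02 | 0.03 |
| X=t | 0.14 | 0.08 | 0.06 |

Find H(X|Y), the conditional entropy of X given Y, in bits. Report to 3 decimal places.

1.132 bits

Chain rule: H(X|Y) = H(X,Y) − H(Y).
Marginals: p(X) = (0.4900, 0.2300, 0.2800), p(Y) = (0.3400, 0.4500, 0.2100).
H(X,Y) = 2.6521 bits; H(Y) = 1.5204 bits.
H(X|Y) = 2.6521 − 1.5204 = 1.132 bits.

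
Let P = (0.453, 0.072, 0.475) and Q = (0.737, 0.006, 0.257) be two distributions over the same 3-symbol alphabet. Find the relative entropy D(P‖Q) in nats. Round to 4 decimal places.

0.2502 nats

D(P‖Q) = Σ p·ln(p/q).
  0.453·ln(0.453/0.737) = -0.22047
  0.072·ln(0.072/0.006) = 0.17891
  0.475·ln(0.475/0.257) = 0.29176
D(P‖Q) = 0.2502 nats.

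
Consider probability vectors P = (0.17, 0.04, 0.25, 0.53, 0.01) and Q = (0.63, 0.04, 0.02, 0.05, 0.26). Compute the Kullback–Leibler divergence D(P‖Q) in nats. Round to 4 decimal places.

1.6274 nats

D(P‖Q) = Σ p·ln(p/q).
  0.17·ln(0.17/0.63) = -0.22269
  0.04·ln(0.04/0.04) = 0.00000
  0.25·ln(0.25/0.02) = 0.63143
  0.53·ln(0.53/0.05) = 1.25125
  0.01·ln(0.01/0.26) = -0.03258
D(P‖Q) = 1.6274 nats.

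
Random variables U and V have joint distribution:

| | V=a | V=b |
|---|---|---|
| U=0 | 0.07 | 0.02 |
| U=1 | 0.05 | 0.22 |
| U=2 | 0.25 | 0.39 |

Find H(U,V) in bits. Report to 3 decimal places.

H(U,V) = −Σ p(x,y)·log₂ p(x,y) over all 6 cells.
  cell (0,a): −0.07·log₂0.07 = 0.2686
  cell (0,b): −0.02·log₂0.02 = 0.1129
  cell (1,a): −0.05·log₂0.05 = 0.2161
  cell (1,b): −0.22·log₂0.22 = 0.4806
  cell (2,a): −0.25·log₂0.25 = 0.5000
  cell (2,b): −0.39·log₂0.39 = 0.5298
Sum = 2.108 bits.

2.108 bits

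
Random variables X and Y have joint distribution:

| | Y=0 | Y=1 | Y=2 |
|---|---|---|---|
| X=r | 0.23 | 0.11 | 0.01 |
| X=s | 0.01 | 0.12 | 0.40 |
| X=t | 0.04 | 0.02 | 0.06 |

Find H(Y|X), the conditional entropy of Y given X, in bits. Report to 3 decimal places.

Chain rule: H(Y|X) = H(X,Y) − H(X).
Marginals: p(X) = (0.3500, 0.5300, 0.1200), p(Y) = (0.2800, 0.2500, 0.4700).
H(X,Y) = 2.4088 bits; H(X) = 1.3826 bits.
H(Y|X) = 2.4088 − 1.3826 = 1.026 bits.

1.026 bits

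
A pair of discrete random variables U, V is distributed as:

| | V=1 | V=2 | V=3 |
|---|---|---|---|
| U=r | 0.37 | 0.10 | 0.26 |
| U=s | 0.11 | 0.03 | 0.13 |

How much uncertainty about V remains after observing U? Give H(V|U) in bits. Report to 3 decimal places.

1.411 bits

Marginals: p(U) = (0.7300, 0.2700), p(V) = (0.4800, 0.1300, 0.3900).
H(V|U) = Σ p(U) · H(V|U=·).
  U=r: p=0.7300, H(V|U=r) = 1.4202
  U=s: p=0.2700, H(V|U=s) = 1.3877
Weighted sum = 1.411 bits.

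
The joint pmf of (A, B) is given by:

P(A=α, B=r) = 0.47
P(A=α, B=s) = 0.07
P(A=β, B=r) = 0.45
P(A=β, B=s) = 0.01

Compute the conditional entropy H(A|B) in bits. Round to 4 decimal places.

0.9632 bits

Marginals: p(A) = (0.5400, 0.4600), p(B) = (0.9200, 0.0800).
H(A|B) = Σ p(B) · H(A|B=·).
  B=r: p=0.9200, H(A|B=r) = 0.9997
  B=s: p=0.0800, H(A|B=s) = 0.5436
Weighted sum = 0.9632 bits.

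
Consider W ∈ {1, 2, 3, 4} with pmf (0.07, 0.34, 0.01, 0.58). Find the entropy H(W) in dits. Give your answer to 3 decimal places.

H(W) = −Σ p·log₁₀ p.
  −(0.07)·log₁₀(0.07) = 0.0808
  −(0.34)·log₁₀(0.34) = 0.1593
  −(0.01)·log₁₀(0.01) = 0.0200
  −(0.58)·log₁₀(0.58) = 0.1372
Sum: 0.0808 + 0.1593 + 0.0200 + 0.1372 = 0.397 dits.

0.397 dits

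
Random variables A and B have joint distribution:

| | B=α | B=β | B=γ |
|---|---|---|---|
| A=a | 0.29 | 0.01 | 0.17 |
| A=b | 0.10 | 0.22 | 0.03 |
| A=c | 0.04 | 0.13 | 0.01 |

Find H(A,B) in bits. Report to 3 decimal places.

H(A,B) = −Σ p(x,y)·log₂ p(x,y) over all 9 cells.
  cell (a,α): −0.29·log₂0.29 = 0.5179
  cell (a,β): −0.01·log₂0.01 = 0.0664
  cell (a,γ): −0.17·log₂0.17 = 0.4346
  cell (b,α): −0.10·log₂0.10 = 0.3322
  cell (b,β): −0.22·log₂0.22 = 0.4806
  cell (b,γ): −0.03·log₂0.03 = 0.1518
  cell (c,α): −0.04·log₂0.04 = 0.1858
  cell (c,β): −0.13·log₂0.13 = 0.3826
  cell (c,γ): −0.01·log₂0.01 = 0.0664
Sum = 2.618 bits.

2.618 bits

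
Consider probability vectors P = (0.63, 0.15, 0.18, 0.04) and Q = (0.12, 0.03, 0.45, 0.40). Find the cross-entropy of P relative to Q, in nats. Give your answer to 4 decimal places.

2.0421 nats

H(P,Q) = −Σ p·ln q.
  −0.63·ln(0.12) = 1.33577
  −0.15·ln(0.03) = 0.52598
  −0.18·ln(0.45) = 0.14373
  −0.04·ln(0.40) = 0.03665
H(P,Q) = 2.0421 nats.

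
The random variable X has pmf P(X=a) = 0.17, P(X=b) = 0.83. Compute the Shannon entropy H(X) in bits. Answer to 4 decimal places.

H(X) = −Σ p·log₂ p.
  −(0.17)·log₂(0.17) = 0.43459
  −(0.83)·log₂(0.83) = 0.22312
Sum: 0.43459 + 0.22312 = 0.6577 bits.

0.6577 bits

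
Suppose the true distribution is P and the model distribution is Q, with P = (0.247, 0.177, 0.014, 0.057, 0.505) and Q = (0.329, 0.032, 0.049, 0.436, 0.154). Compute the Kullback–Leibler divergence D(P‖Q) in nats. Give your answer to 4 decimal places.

D(P‖Q) = Σ p·ln(p/q).
  0.247·ln(0.247/0.329) = -0.07081
  0.177·ln(0.177/0.032) = 0.30274
  0.014·ln(0.014/0.049) = -0.01754
  0.057·ln(0.057/0.436) = -0.11597
  0.505·ln(0.505/0.154) = 0.59974
D(P‖Q) = 0.6982 nats.

0.6982 nats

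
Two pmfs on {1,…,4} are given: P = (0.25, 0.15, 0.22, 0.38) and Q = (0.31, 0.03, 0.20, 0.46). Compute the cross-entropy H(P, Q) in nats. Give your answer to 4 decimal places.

H(P,Q) = −Σ p·ln q.
  −0.25·ln(0.31) = 0.29280
  −0.15·ln(0.03) = 0.52598
  −0.22·ln(0.20) = 0.35408
  −0.38·ln(0.46) = 0.29508
H(P,Q) = 1.4679 nats.

1.4679 nats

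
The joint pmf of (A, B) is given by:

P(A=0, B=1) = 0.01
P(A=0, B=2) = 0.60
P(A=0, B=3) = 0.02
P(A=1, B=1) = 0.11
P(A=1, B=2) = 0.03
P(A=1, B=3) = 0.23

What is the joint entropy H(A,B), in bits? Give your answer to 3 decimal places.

H(A,B) = −Σ p(x,y)·log₂ p(x,y) over all 6 cells.
  cell (0,1): −0.01·log₂0.01 = 0.0664
  cell (0,2): −0.60·log₂0.60 = 0.4422
  cell (0,3): −0.02·log₂0.02 = 0.1129
  cell (1,1): −0.11·log₂0.11 = 0.3503
  cell (1,2): −0.03·log₂0.03 = 0.1518
  cell (1,3): −0.23·log₂0.23 = 0.4877
Sum = 1.611 bits.

1.611 bits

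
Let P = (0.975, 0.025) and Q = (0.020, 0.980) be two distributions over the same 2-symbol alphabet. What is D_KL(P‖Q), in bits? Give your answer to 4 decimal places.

5.3348 bits

D(P‖Q) = Σ p·log₂(p/q).
  0.975·log₂(0.975/0.020) = 5.46715
  0.025·log₂(0.025/0.980) = -0.13232
D(P‖Q) = 5.3348 bits.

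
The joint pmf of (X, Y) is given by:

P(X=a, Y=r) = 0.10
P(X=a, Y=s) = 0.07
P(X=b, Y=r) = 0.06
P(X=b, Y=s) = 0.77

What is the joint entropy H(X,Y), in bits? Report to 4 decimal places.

1.1346 bits

H(X,Y) = −Σ p(x,y)·log₂ p(x,y) over all 4 cells.
  cell (a,r): −0.10·log₂0.10 = 0.33219
  cell (a,s): −0.07·log₂0.07 = 0.26856
  cell (b,r): −0.06·log₂0.06 = 0.24353
  cell (b,s): −0.77·log₂0.77 = 0.29034
Sum = 1.1346 bits.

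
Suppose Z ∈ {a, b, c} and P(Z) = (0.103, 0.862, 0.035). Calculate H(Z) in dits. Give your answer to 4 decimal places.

0.2082 dits

H(Z) = −Σ p·log₁₀ p.
  −(0.103)·log₁₀(0.103) = 0.10168
  −(0.862)·log₁₀(0.862) = 0.05559
  −(0.035)·log₁₀(0.035) = 0.05096
Sum: 0.10168 + 0.05559 + 0.05096 = 0.2082 dits.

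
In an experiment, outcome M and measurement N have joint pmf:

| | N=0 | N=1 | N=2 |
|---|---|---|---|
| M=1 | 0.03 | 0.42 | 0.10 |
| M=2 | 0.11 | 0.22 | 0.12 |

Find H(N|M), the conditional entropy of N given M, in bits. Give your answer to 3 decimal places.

Chain rule: H(N|M) = H(M,N) − H(M).
Marginals: p(M) = (0.5500, 0.4500), p(N) = (0.1400, 0.6400, 0.2200).
H(M,N) = 2.2075 bits; H(M) = 0.9928 bits.
H(N|M) = 2.2075 − 0.9928 = 1.215 bits.

1.215 bits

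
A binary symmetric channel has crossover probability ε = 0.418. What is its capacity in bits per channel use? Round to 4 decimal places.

0.0195 bits

Binary symmetric channel: C = 1 − h₂(ε) where h₂ is the binary entropy function.
h₂(0.418) = −0.418·log₂0.418 − 0.582·log₂0.582 = 0.9805.
C = 1 − 0.9805 = 0.0195 bits per channel use.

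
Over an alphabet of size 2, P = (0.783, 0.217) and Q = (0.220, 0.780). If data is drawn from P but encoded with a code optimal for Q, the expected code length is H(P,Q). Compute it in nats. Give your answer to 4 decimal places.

1.2395 nats

H(P,Q) = −Σ p·ln q.
  −0.783·ln(0.220) = 1.18556
  −0.217·ln(0.780) = 0.05392
H(P,Q) = 1.2395 nats.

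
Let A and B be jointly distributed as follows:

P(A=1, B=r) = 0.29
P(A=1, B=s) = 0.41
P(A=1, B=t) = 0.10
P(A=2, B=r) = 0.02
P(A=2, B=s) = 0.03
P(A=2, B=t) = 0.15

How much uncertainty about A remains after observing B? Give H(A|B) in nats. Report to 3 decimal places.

Marginals: p(A) = (0.8000, 0.2000), p(B) = (0.3100, 0.4400, 0.2500).
H(A|B) = Σ p(B) · H(A|B=·).
  B=r: p=0.3100, H(A|B=r) = 0.2392
  B=s: p=0.4400, H(A|B=s) = 0.2489
  B=t: p=0.2500, H(A|B=t) = 0.6730
Weighted sum = 0.352 nats.

0.352 nats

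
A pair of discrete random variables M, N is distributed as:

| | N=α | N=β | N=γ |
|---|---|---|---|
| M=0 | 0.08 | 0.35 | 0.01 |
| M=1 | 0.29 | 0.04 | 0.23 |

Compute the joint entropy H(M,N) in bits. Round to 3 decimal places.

H(M,N) = −Σ p(x,y)·log₂ p(x,y) over all 6 cells.
  cell (0,α): −0.08·log₂0.08 = 0.2915
  cell (0,β): −0.35·log₂0.35 = 0.5301
  cell (0,γ): −0.01·log₂0.01 = 0.0664
  cell (1,α): −0.29·log₂0.29 = 0.5179
  cell (1,β): −0.04·log₂0.04 = 0.1858
  cell (1,γ): −0.23·log₂0.23 = 0.4877
Sum = 2.079 bits.

2.079 bits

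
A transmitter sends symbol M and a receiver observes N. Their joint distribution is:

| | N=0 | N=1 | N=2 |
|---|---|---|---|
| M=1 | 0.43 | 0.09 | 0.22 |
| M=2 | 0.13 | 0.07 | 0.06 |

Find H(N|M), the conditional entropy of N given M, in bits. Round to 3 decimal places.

1.385 bits

Chain rule: H(N|M) = H(M,N) − H(M).
Marginals: p(M) = (0.7400, 0.2600), p(N) = (0.5600, 0.1600, 0.2800).
H(M,N) = 2.2115 bits; H(M) = 0.8267 bits.
H(N|M) = 2.2115 − 0.8267 = 1.385 bits.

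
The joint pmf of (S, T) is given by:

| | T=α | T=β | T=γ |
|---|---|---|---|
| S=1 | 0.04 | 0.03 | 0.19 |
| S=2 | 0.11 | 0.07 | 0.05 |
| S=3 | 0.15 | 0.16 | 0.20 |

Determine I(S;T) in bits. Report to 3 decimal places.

Marginals: p(S) = (0.2600, 0.2300, 0.5100), p(T) = (0.3000, 0.2600, 0.4400).
I(S;T) = H(S) + H(T) − H(S,T).
H(S) = 1.4884, H(T) = 1.5475, H(S,T) = 2.9256.
I(S;T) = 1.4884 + 1.5475 − 2.9256 = 0.110 bits.

0.110 bits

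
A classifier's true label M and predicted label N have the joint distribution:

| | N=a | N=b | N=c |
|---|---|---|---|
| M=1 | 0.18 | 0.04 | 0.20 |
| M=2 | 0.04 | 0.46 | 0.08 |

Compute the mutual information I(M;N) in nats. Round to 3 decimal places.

0.269 nats

Marginals: p(M) = (0.4200, 0.5800), p(N) = (0.2200, 0.5000, 0.2800).
I(M;N) = Σ p(x,y)·ln[p(x,y)/(p(x)p(y))].
  (1,a): 0.18·ln(1.9481) = 0.1200
  (1,b): 0.04·ln(0.1905) = -0.0663
  (1,c): 0.20·ln(1.7007) = 0.1062
  (2,a): 0.04·ln(0.3135) = -0.0464
  (2,b): 0.46·ln(1.5862) = 0.2122
  (2,c): 0.08·ln(0.4926) = -0.0566
Sum = 0.269 nats.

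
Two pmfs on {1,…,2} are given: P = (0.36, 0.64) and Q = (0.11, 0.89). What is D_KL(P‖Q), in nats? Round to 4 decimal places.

D(P‖Q) = Σ p·ln(p/q).
  0.36·ln(0.36/0.11) = 0.42682
  0.64·ln(0.64/0.89) = -0.21104
D(P‖Q) = 0.2158 nats.

0.2158 nats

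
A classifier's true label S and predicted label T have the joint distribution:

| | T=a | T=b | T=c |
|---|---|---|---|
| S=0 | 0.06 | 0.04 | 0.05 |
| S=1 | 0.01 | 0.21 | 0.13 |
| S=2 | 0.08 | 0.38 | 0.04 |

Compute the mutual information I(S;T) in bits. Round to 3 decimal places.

0.177 bits

Marginals: p(S) = (0.1500, 0.3500, 0.5000), p(T) = (0.1500, 0.6300, 0.2200).
I(S;T) = H(S) + H(T) − H(S,T).
H(S) = 1.4406, H(T) = 1.3111, H(S,T) = 2.5750.
I(S;T) = 1.4406 + 1.3111 − 2.5750 = 0.177 bits.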